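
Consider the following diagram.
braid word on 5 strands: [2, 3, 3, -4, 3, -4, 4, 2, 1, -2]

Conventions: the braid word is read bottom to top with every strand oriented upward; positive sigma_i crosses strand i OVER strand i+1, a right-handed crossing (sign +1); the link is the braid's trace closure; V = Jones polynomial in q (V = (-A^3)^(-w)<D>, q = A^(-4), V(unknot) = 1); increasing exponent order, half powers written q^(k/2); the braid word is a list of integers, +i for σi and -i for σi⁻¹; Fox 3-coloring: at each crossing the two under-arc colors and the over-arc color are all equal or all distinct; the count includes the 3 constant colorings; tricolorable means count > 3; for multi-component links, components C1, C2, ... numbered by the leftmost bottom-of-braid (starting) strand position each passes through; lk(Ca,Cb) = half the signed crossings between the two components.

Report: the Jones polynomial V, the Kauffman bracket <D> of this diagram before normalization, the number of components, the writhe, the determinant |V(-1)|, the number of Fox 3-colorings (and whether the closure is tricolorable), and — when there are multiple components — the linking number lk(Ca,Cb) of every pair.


Jones polynomial: V(q) = q + q^3 - q^4
<D> = -A^-4 + 1 + A^8; writhe +4
components 1, writhe +4 (10 crossings)
3-colorings: 9 of 3^10, det 3 — tricolorable
note: the span of V is 3, forcing >= 3 crossings in any diagram


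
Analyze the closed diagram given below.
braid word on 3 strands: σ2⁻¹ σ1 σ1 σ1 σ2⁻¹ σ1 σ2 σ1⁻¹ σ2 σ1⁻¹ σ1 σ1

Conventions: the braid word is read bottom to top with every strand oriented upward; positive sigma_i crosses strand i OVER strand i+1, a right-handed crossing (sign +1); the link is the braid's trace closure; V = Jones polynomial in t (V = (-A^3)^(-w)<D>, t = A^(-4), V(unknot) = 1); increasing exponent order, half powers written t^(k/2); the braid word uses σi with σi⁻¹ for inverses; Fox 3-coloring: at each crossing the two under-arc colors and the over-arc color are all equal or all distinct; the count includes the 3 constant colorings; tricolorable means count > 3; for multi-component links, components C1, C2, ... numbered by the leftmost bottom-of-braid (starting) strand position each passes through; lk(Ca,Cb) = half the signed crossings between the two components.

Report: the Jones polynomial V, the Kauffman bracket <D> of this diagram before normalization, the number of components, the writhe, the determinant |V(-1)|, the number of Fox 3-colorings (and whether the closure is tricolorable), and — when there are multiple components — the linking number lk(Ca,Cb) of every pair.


V = -1 + 2t - 2t^2 + 4t^3 - 3t^4 + 3t^5 - 2t^6 + t^7 - t^8
<D> = -A^-20 + A^-16 - 2A^-12 + 3A^-8 - 3A^-4 + 4 - 2A^4 + 2A^8 - A^12 (w = +4)
1 component over 12 crossings, w = +4
3 Fox colorings among 3^12, |V(-1)| = 19: not tricolorable
why: w = +4 (over 12 crossings) is diagram-only; (-A^3)^(-4) removes it from V


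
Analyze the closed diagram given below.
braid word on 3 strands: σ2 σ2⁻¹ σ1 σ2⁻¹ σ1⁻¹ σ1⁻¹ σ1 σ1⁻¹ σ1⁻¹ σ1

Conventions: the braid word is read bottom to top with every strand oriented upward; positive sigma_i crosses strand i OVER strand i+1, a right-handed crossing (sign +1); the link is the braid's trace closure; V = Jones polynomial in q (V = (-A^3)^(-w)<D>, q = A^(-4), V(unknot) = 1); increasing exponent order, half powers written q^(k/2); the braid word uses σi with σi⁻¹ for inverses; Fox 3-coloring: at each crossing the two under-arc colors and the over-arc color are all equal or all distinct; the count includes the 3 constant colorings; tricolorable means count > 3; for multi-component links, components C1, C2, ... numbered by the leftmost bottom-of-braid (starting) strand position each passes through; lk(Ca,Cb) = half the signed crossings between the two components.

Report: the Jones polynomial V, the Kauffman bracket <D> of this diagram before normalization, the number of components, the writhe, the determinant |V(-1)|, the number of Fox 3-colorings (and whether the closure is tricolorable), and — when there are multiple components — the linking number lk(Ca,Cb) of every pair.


V = 1
<D> = A^-6 (w = -2)
1 component over 10 crossings, w = -2
3 Fox colorings among 3^10, |V(-1)| = 1: not tricolorable
why: |V(-1)| = 1: so not tricolorable, since 3 does not divide 1


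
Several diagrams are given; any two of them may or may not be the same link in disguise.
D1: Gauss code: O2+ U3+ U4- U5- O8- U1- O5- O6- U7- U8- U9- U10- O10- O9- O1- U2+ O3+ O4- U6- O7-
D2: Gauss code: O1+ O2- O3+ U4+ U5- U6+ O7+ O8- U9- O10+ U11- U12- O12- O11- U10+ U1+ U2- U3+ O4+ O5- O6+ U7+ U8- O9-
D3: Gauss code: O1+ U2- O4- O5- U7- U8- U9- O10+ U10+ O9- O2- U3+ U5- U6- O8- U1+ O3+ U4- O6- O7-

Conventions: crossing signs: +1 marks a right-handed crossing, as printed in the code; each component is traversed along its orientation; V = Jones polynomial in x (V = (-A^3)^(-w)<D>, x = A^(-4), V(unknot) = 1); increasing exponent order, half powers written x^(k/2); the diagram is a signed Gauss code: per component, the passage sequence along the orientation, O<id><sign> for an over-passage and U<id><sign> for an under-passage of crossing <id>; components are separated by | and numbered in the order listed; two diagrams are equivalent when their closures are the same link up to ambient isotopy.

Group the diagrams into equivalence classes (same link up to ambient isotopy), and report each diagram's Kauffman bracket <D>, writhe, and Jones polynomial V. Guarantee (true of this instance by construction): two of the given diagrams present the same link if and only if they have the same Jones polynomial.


classes: {D1, D3} | {D2}
V(D1) = -x^-6 + x^-5 - x^-4 + 2x^-3 - x^-2 + x^-1  [10 crossings, <D> = A^-14 - A^-10 + 2A^-6 - A^-2 + A^2 - A^6, w = -6]
D2 (bracket 1; 12 crossings at w = 0): V = 1
V(D3) = -x^-6 + x^-5 - x^-4 + 2x^-3 - x^-2 + x^-1  (w -4, c 10, <D> = A^-8 - A^-4 + 2 - A^4 + A^8 - A^12)
insight: 2 classes among 3 diagrams; unequal V(x) rules out equality


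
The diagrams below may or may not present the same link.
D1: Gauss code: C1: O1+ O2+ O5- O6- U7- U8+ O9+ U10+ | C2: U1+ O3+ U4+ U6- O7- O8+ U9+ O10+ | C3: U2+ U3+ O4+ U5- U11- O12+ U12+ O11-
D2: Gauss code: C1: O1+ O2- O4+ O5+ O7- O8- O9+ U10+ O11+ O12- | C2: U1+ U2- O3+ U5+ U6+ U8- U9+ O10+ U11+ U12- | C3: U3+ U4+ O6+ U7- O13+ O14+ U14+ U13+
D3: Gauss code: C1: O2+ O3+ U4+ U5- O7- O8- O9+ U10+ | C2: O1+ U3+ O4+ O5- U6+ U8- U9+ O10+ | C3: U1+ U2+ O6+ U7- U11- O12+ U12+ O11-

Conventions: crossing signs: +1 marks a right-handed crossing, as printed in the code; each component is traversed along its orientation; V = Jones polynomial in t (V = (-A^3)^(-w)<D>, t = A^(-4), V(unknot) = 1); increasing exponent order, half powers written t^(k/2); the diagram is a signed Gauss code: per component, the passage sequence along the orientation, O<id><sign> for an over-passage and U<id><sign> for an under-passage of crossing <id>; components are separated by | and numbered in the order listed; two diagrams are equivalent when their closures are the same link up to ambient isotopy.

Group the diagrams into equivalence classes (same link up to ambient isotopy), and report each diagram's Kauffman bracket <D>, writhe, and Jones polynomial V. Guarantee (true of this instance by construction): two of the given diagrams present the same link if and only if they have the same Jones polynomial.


grouping into links: {D1, D2, D3}
V(D1) = t + 2t^3 + t^5  (w +4, c 12, <D> = A^-8 + 2 + A^8)
V(D2) = t + 2t^3 + t^5  [14 crossings, <D> = A^-2 + 2A^6 + A^14, w = +6]
D3 (bracket A^-8 + 2 + A^8; 12 crossings at w = +4): V = t + 2t^3 + t^5
why: one V(t) for all 3 diagrams — one class (guaranteed)


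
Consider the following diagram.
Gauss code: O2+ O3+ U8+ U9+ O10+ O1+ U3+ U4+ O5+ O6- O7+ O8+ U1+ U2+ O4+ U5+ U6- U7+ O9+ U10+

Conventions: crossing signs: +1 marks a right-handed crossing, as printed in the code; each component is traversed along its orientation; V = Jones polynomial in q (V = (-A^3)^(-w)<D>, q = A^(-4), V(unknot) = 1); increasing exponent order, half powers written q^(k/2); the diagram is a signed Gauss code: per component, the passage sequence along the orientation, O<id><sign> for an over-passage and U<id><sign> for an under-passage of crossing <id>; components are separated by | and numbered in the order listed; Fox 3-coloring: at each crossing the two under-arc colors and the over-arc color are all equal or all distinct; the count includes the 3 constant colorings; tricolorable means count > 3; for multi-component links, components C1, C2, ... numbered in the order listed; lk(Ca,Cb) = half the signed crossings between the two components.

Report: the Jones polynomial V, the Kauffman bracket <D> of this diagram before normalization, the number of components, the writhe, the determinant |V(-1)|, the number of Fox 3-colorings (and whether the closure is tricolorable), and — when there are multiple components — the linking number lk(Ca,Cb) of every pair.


V = q^3 + q^5 - q^8
<D> = -A^-8 + A^4 + A^12 (w = +8)
1 component over 10 crossings, w = +8
9 Fox colorings among 3^10, |V(-1)| = 3: tricolorable
why: V spans 5 powers of q: at least 5 crossings in any diagram


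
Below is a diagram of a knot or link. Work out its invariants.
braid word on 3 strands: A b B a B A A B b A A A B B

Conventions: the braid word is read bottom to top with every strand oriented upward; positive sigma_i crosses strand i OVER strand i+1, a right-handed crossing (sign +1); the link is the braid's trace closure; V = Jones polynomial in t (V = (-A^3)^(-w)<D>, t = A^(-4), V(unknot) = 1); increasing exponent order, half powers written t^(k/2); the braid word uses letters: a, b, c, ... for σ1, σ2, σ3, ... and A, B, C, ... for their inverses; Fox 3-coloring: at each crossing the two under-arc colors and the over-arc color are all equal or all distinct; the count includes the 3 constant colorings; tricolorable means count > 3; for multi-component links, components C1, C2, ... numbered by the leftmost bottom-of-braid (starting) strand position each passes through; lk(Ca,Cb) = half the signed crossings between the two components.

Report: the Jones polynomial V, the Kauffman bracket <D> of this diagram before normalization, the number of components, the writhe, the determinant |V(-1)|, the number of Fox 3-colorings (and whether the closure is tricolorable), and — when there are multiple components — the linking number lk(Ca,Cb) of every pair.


V(t) = t^-11 - 2t^-10 + 2t^-9 - 3t^-8 + 2t^-7 - 2t^-6 + 2t^-5 + t^-3
bracket: A^-12 + 2A^-4 - 2 + 2A^4 - 3A^8 + 2A^12 - 2A^16 + A^20, w = -8
1 component, writhe -8, over 14 crossings
det 15, colorings 9 of 3^14 — tricolorable
observation: V spans 8 powers of t: at least 8 crossings in any diagram


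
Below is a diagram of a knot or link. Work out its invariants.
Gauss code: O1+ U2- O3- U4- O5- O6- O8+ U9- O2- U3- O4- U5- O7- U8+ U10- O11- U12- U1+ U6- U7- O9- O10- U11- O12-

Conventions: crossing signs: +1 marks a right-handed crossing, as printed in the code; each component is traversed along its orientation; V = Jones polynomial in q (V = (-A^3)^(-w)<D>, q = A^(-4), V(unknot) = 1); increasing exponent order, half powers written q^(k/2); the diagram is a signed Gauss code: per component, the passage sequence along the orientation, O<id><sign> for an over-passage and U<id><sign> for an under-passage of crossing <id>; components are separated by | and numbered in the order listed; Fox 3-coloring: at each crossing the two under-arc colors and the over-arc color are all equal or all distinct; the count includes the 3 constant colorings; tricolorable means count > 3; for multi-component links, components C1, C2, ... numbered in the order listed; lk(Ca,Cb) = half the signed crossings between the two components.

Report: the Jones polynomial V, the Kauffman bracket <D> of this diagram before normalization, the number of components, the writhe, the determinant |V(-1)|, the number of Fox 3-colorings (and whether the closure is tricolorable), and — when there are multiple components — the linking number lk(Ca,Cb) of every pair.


V = -q^-8 + q^-5 + q^-3
<D> = A^-12 + A^-4 - A^8 (w = -8)
1 component over 12 crossings, w = -8
9 Fox colorings among 3^12, |V(-1)| = 3: tricolorable
why: w = -8 (over 12 crossings) is diagram-only; (-A^3)^(8) removes it from V


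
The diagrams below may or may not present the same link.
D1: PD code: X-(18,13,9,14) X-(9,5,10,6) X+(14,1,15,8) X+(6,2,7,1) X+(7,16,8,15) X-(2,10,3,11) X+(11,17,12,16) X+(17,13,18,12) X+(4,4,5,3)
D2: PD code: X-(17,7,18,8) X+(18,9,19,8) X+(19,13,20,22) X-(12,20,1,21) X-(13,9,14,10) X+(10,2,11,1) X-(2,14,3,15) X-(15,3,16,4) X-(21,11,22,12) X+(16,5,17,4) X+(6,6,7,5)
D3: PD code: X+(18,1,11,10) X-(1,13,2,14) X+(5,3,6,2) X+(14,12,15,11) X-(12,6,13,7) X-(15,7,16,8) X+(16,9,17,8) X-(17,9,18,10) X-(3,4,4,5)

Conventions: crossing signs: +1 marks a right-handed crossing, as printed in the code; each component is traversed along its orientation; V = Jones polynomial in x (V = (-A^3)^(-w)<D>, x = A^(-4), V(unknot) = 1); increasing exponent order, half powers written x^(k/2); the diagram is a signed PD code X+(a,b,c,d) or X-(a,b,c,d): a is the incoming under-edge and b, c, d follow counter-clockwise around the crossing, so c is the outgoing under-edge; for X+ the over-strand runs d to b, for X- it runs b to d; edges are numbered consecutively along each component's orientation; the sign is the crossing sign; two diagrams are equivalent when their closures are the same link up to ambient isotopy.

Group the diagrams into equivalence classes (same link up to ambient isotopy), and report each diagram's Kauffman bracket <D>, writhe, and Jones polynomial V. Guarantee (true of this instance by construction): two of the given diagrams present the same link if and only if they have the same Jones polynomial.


equivalence classes: {D1} | {D2} | {D3}
D1 (bracket -A^-5 + 2A^-1 - A^3 + 2A^7 - A^11 + A^15; 9 crossings at w = +3): V = -x^(-3/2) + x^(-1/2) - 2x^(1/2) + x^(3/2) - 2x^(5/2) + x^(7/2)
D2 (bracket A^-9 - 2A^-5 + 2A^-1 - 2A^3 + 3A^7 - A^11 + A^15; 11 crossings at w = -1): V = -x^(-9/2) + x^(-7/2) - 3x^(-5/2) + 2x^(-3/2) - 2x^(-1/2) + 2x^(1/2) - x^(3/2)
V(D3) = -x^(-5/2) - x^(-1/2)  (w -1, c 9, <D> = A^-1 + A^7)
observation: V(x) takes 3 values over 3 diagrams, fixing the grouping


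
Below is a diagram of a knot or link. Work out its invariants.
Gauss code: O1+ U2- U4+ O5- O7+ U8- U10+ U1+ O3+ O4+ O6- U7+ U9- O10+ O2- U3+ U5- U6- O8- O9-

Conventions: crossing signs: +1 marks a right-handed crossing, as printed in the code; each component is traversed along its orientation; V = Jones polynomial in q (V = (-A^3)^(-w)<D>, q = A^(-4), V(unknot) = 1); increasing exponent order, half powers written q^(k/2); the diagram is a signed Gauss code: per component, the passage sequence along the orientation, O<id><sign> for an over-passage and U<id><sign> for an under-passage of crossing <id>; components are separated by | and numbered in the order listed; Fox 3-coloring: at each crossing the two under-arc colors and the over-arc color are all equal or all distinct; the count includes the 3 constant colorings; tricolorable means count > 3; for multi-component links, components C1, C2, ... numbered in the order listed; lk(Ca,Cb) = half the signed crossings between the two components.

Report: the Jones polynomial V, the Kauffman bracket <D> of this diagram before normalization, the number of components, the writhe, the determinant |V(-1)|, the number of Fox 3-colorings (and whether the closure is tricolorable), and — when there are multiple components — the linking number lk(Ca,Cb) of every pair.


V = -q^-3 + q^-2 - q^-1 + 3 - q + q^2 - q^3
<D> = -A^-12 + A^-8 - A^-4 + 3 - A^4 + A^8 - A^12 (w = 0)
1 component over 10 crossings, w = 0
27 Fox colorings among 3^10, |V(-1)| = 9: tricolorable
why: |V(-1)| = 9: so tricolorable, since 3 divides 9


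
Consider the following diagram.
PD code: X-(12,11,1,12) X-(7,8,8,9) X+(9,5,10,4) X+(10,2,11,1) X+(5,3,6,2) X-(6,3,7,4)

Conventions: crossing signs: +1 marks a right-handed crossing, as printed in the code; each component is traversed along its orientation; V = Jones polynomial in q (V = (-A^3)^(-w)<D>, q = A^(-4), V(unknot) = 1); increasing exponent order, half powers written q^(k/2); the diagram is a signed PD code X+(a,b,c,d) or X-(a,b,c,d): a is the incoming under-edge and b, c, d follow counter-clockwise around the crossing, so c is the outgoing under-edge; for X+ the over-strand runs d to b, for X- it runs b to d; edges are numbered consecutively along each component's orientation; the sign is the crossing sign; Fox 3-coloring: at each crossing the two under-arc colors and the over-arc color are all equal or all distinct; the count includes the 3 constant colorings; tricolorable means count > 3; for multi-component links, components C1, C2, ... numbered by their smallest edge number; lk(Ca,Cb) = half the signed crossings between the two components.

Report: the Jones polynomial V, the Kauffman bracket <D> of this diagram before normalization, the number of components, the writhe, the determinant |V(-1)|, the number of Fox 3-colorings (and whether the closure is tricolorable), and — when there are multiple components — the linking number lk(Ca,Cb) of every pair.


Jones polynomial: V(q) = 1
<D> = 1; writhe 0
components 1, writhe 0 (6 crossings)
3-colorings: 3 of 3^6, det 1 — not tricolorable
note: w = 0 shifts under R1 moves; the (-A^3)^(0) factor cancels that in V


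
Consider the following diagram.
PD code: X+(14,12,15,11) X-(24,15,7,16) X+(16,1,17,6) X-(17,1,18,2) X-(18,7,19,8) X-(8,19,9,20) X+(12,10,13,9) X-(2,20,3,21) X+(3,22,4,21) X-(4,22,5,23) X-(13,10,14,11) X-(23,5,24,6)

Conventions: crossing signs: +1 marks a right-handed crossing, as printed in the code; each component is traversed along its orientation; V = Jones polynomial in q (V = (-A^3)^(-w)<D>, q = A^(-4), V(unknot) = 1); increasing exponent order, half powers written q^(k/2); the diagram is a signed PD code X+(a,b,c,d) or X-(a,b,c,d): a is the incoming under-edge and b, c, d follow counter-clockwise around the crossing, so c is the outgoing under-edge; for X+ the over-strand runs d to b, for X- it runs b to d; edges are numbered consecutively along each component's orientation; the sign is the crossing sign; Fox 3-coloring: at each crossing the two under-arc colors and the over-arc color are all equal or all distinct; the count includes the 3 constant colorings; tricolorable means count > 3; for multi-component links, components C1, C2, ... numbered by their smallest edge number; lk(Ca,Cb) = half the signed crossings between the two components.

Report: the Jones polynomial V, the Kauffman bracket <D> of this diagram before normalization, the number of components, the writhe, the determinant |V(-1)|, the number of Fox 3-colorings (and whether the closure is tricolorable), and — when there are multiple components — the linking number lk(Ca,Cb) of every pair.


V = q^(-13/2) - q^(-11/2) + q^(-9/2) - 2q^(-7/2) - q^(-3/2)
<D> = -A^-6 - 2A^2 + A^6 - A^10 + A^14 (w = -4)
2 components over 12 crossings, w = -4
lk(C1,C2): -1
9 Fox colorings among 3^12, |V(-1)| = 6: tricolorable
why: span 5 respects span(V) <= c + mu - 1 = 13 for this 2-component diagram


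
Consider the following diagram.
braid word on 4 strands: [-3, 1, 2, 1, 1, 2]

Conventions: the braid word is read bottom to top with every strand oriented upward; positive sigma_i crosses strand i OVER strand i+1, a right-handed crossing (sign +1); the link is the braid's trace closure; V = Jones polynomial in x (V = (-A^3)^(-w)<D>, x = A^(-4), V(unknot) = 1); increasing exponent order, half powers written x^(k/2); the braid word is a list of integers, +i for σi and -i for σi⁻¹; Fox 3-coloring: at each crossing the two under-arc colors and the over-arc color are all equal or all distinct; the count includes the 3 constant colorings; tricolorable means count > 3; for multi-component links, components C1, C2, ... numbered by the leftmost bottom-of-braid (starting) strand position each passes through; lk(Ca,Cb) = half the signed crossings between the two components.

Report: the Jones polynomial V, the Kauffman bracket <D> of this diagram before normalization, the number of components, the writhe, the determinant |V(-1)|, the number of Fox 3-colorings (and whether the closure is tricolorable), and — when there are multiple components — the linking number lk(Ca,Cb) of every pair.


V(x) = -x^(3/2) - x^(7/2) + x^(9/2) - x^(11/2)
bracket: -A^-10 + A^-6 - A^-2 - A^6, w = +4
2 components, writhe +4, over 6 crossings
lk(C1,C2) = +2
det 4, colorings 3 of 3^6 — not tricolorable
observation: det 4 = |V(-1)|; not divisible by 3, so not tricolorable


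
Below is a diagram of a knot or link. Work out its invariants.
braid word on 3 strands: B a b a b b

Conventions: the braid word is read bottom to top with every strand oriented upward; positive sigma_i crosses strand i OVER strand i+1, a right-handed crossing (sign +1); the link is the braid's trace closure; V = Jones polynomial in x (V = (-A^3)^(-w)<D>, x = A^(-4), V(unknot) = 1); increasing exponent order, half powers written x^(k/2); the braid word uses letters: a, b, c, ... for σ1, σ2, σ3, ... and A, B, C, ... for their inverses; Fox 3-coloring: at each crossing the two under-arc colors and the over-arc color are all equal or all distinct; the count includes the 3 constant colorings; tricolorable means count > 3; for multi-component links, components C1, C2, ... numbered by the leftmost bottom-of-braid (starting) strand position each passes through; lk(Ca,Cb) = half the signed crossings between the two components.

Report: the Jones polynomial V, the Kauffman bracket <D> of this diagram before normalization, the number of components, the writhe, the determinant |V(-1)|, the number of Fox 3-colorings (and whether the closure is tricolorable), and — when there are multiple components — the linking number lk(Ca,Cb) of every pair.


V(x) = x + x^3 - x^4
bracket: -A^-4 + 1 + A^8, w = +4
1 component, writhe +4, over 6 crossings
det 3, colorings 9 of 3^6 — tricolorable
observation: w = +4 (over 6 crossings) is diagram-only; (-A^3)^(-4) removes it from V


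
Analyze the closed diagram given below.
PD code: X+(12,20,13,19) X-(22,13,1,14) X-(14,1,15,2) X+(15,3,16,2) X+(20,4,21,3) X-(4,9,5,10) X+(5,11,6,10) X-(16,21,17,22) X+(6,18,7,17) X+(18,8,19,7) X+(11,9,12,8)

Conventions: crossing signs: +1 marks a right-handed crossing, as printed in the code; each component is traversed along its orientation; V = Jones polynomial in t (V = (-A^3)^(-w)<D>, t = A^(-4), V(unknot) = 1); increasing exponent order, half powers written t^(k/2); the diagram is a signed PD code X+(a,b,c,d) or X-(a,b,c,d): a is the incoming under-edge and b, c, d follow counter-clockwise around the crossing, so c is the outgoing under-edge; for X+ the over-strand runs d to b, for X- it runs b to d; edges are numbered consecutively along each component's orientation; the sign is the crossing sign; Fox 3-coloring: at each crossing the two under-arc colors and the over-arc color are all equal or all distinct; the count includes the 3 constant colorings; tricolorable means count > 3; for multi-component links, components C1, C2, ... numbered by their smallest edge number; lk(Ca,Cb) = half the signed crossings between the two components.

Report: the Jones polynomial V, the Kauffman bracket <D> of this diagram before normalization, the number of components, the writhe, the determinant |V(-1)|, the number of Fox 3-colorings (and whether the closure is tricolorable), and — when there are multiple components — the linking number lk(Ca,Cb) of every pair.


Jones polynomial: V(t) = t^-1 - 1 + 2t - 2t^2 + 2t^3 - 2t^4 + t^5
<D> = -A^-11 + 2A^-7 - 2A^-3 + 2A - 2A^5 + A^9 - A^13; writhe +3
components 1, writhe +3 (11 crossings)
3-colorings: 3 of 3^11, det 11 — not tricolorable
note: det 11 = |V(-1)|; not divisible by 3, so not tricolorable


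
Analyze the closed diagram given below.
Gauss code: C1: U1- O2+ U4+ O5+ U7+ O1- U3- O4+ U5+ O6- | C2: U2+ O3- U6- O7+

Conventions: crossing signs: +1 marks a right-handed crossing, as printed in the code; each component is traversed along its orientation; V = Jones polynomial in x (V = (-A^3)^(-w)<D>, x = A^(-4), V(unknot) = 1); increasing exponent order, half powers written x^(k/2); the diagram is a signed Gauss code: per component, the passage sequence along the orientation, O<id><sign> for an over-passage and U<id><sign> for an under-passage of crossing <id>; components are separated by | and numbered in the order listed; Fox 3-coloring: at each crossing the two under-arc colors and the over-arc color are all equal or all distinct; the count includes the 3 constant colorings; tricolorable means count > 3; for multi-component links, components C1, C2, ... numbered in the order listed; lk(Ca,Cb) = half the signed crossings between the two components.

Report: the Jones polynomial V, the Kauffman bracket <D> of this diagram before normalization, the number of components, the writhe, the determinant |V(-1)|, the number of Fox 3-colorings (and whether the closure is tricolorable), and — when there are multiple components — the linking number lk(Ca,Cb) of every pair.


Jones polynomial: V(x) = x^(-5/2) - 3x^(-3/2) + 3x^(-1/2) - 5x^(1/2) + 4x^(3/2) - 4x^(5/2) + 3x^(7/2) - x^(9/2)
<D> = A^-15 - 3A^-11 + 4A^-7 - 4A^-3 + 5A - 3A^5 + 3A^9 - A^13; writhe +1
components 2, writhe +1 (7 crossings)
linking number lk(C1,C2) = 0
3-colorings: 9 of 3^7, det 24 — tricolorable
note: w = +1 shifts under R1 moves; the (-A^3)^(-1) factor cancels that in V


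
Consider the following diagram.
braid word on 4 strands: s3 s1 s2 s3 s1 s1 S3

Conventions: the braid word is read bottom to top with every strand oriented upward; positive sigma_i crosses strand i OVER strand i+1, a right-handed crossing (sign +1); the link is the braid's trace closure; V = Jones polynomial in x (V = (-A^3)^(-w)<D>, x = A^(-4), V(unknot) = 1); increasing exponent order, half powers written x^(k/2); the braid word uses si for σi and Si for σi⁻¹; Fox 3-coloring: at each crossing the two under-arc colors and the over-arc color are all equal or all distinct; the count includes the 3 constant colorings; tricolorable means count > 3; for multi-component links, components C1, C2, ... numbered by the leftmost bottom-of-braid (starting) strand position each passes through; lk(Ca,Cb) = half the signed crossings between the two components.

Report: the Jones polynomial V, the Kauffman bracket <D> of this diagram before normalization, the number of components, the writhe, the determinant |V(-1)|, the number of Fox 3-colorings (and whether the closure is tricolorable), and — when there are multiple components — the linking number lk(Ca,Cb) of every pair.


Jones polynomial: V(x) = x + x^3 - x^4
<D> = A^-1 - A^3 - A^11; writhe +5
components 1, writhe +5 (7 crossings)
3-colorings: 9 of 3^7, det 3 — tricolorable
note: the span of V is 3, forcing >= 3 crossings in any diagram


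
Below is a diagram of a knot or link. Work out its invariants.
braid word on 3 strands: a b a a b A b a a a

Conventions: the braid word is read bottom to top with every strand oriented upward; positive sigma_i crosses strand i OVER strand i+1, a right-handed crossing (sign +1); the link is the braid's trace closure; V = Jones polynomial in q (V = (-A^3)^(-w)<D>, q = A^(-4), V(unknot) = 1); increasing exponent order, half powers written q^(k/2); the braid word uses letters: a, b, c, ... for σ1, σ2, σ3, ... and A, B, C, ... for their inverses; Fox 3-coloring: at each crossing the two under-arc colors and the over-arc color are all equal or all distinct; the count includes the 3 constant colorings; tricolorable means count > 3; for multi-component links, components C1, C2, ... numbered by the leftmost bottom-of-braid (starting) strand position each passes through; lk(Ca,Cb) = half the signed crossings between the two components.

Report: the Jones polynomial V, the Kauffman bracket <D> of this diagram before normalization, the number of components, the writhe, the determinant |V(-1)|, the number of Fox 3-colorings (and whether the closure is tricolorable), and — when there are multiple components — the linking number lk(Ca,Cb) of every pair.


V(q) = q^3 + q^5 - q^8
bracket: -A^-8 + A^4 + A^12, w = +8
1 component, writhe +8, over 10 crossings
det 3, colorings 9 of 3^10 — tricolorable
observation: |V(-1)| = 3: so tricolorable, since 3 divides 3


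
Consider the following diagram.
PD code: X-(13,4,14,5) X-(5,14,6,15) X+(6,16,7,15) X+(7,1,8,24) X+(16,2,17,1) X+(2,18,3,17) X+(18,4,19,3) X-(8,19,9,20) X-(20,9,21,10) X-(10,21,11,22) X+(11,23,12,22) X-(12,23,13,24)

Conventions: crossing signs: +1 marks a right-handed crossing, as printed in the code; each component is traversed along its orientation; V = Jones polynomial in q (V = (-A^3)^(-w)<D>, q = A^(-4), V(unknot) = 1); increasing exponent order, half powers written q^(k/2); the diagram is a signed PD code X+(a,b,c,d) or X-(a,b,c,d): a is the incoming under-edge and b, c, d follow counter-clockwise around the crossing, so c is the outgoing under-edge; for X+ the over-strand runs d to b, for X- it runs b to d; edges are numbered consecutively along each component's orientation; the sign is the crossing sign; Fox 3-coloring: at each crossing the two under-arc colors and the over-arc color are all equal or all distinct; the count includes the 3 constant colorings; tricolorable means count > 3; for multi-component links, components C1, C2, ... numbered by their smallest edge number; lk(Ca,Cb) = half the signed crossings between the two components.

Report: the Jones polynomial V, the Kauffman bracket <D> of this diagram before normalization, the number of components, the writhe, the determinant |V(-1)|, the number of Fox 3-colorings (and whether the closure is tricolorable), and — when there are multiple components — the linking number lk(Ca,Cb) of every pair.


V = -q^-3 + 2q^-2 - 2q^-1 + 3 - 2q + 2q^2 - q^3
<D> = -A^-12 + 2A^-8 - 2A^-4 + 3 - 2A^4 + 2A^8 - A^12 (w = 0)
1 component over 12 crossings, w = 0
3 Fox colorings among 3^12, |V(-1)| = 13: not tricolorable
why: w = 0 (over 12 crossings) is diagram-only; (-A^3)^(0) removes it from V


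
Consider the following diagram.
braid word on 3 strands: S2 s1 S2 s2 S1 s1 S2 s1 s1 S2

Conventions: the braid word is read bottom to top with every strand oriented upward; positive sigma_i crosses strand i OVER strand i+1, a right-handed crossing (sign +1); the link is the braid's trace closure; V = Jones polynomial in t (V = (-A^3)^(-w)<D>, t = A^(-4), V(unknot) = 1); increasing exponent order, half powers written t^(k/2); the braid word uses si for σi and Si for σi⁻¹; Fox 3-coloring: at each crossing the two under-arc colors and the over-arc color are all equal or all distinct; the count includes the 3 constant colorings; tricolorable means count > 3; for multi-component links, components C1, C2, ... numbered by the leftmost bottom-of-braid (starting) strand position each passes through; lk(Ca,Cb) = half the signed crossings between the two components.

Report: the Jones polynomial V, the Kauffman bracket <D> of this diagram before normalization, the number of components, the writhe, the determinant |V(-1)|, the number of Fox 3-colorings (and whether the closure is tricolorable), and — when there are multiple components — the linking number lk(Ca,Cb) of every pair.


V(t) = -t^-3 + 2t^-2 - 2t^-1 + 3 - 2t + 2t^2 - t^3
bracket: -A^-12 + 2A^-8 - 2A^-4 + 3 - 2A^4 + 2A^8 - A^12, w = 0
1 component, writhe 0, over 10 crossings
det 13, colorings 3 of 3^10 — not tricolorable
observation: w = 0 (over 10 crossings) is diagram-only; (-A^3)^(0) removes it from V


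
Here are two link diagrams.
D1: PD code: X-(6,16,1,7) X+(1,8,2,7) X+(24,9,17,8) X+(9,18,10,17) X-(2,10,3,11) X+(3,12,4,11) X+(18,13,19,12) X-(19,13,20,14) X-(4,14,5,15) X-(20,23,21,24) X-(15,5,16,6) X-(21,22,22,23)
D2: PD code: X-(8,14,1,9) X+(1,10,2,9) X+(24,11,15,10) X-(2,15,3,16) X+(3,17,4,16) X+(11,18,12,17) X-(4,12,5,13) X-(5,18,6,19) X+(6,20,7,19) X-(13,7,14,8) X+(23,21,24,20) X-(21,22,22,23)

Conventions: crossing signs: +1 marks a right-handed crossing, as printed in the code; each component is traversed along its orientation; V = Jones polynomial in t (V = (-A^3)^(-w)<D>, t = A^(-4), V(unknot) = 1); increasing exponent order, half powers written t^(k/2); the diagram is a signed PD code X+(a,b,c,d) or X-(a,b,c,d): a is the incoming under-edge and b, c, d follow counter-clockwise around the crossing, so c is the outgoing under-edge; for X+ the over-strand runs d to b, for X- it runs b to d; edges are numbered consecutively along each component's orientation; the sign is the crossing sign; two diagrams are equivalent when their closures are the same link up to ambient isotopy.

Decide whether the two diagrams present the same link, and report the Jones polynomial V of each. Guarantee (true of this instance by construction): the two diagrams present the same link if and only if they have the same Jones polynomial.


same link: yes
V(D1) = t^-2 + 2 + t^2  [12 crossings, <D> = A^-14 + 2A^-6 + A^2, w = -2]
V(D2) = t^-2 + 2 + t^2  (w 0, c 12, <D> = A^-8 + 2 + A^8)
note: one V(t) for all 2 diagrams — one class (guaranteed)


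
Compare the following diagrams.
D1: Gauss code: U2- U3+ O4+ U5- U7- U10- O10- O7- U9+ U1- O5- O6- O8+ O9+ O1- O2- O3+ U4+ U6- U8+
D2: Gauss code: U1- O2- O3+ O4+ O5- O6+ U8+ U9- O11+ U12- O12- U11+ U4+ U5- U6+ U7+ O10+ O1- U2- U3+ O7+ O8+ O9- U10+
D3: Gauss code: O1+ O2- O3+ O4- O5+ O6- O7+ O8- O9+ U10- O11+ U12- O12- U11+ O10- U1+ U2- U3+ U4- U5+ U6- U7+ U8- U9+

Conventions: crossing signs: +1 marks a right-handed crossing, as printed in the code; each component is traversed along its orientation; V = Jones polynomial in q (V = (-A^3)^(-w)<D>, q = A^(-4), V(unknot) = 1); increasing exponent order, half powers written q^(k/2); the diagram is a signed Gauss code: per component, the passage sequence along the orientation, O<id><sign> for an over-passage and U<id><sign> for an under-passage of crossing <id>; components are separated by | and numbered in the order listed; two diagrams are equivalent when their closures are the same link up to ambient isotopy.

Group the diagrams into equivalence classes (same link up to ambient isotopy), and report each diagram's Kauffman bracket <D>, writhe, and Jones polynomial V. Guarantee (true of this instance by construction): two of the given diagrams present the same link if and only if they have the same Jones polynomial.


equivalence classes: {D1, D2, D3}
D1 (bracket A^-6; 10 crossings at w = -2): V = 1
V(D2) = 1  (w +2, c 12, <D> = A^6)
D3 (bracket 1; 12 crossings at w = 0): V = 1
key observation: one V(q) for all 3 diagrams — one class (guaranteed)


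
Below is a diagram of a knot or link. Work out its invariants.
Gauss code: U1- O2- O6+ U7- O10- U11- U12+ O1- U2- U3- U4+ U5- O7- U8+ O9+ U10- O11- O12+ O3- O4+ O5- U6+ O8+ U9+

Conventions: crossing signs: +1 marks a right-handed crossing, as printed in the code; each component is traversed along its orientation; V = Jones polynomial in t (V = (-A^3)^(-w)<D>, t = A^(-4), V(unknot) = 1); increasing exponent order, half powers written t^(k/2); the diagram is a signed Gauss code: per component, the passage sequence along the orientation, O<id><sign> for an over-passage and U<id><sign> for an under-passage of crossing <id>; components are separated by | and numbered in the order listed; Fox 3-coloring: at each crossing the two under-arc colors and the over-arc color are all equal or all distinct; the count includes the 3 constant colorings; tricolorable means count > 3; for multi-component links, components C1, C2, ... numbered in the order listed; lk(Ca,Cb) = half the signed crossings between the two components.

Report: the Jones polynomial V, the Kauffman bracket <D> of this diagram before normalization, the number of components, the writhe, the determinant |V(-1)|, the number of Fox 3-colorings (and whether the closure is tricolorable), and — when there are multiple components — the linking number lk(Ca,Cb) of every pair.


Jones polynomial: V(t) = -t^-5 + t^-4 - t^-3 + 2t^-2 - t^-1 + 2 - t
<D> = -A^-10 + 2A^-6 - A^-2 + 2A^2 - A^6 + A^10 - A^14; writhe -2
components 1, writhe -2 (12 crossings)
3-colorings: 9 of 3^12, det 9 — tricolorable
note: the span of V is 6, forcing >= 6 crossings in any diagram


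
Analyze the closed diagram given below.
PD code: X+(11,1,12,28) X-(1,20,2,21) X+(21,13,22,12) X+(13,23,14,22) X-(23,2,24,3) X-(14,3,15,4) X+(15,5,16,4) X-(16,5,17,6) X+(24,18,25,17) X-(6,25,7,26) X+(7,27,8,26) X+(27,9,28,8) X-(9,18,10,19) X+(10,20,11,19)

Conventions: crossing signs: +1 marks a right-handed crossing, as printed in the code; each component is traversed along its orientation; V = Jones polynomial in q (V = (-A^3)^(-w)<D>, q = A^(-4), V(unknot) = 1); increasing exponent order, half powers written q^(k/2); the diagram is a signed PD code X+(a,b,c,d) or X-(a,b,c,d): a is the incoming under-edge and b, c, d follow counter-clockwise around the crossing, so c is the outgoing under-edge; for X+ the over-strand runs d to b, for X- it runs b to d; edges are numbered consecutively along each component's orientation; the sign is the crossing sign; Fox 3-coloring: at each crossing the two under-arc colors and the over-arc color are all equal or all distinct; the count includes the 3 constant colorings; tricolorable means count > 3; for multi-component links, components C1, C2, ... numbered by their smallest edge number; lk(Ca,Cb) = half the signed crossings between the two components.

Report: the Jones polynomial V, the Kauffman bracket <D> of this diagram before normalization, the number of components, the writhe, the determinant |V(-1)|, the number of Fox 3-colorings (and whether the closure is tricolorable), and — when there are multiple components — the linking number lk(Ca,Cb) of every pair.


V = q^-1 - 1 + 2q - 2q^2 + 2q^3 - 2q^4 + q^5
<D> = A^-14 - 2A^-10 + 2A^-6 - 2A^-2 + 2A^2 - A^6 + A^10 (w = +2)
1 component over 14 crossings, w = +2
3 Fox colorings among 3^14, |V(-1)| = 11: not tricolorable
why: |V(-1)| = 11: so not tricolorable, since 3 does not divide 11


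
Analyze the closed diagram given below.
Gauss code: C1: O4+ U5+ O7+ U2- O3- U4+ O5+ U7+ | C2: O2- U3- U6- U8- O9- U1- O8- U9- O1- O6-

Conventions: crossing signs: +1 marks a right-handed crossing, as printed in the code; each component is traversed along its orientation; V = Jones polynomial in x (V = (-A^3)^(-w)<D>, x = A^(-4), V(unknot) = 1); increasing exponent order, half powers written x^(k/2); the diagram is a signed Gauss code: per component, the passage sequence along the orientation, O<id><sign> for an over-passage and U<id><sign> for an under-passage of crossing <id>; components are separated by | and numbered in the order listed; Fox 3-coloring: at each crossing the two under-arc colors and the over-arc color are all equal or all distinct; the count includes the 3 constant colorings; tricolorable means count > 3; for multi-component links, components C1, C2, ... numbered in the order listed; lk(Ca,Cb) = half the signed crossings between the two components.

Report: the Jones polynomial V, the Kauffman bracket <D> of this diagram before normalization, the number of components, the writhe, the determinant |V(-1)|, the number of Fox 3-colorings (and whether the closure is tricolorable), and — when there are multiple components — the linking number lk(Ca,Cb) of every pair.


V = x^(-11/2) - x^(-9/2) + 2x^(-7/2) - 4x^(-5/2) + 2x^(-3/2) - 4x^(-1/2) + 2x^(1/2) - x^(3/2) + x^(5/2)
<D> = -A^-19 + A^-15 - 2A^-11 + 4A^-7 - 2A^-3 + 4A - 2A^5 + A^9 - A^13 (w = -3)
2 components over 9 crossings, w = -3
lk(C1,C2): -1
27 Fox colorings among 3^9, |V(-1)| = 18: tricolorable
why: w = -3 (over 9 crossings) is diagram-only; (-A^3)^(3) removes it from V


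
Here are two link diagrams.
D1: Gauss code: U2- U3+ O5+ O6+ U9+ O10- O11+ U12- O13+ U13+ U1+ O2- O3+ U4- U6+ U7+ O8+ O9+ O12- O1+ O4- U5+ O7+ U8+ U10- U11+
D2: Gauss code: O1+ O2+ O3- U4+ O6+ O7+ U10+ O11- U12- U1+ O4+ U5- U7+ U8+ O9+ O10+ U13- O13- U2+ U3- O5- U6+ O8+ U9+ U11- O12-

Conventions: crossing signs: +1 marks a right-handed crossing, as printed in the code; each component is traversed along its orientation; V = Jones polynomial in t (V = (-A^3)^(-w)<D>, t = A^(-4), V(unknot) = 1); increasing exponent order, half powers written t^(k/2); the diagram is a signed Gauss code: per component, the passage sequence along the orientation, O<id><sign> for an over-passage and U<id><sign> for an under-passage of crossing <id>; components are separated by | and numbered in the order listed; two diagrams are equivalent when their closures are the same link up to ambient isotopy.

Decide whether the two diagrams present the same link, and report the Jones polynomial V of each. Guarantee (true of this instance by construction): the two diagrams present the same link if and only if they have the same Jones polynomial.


equivalent: yes
V(D1) = t + t^3 - t^4  (w +5, c 13, <D> = A^-1 - A^3 - A^11)
V(D2) = t + t^3 - t^4  (w +3, c 13, <D> = A^-7 - A^-3 - A^5)
why: Reidemeister moves carry D1 (13 crossings) to D2 (13)
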